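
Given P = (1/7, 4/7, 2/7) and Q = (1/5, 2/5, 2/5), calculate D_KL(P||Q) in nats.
0.0596 nats

KL divergence: D_KL(P||Q) = Σ p(x) log(p(x)/q(x))

Computing term by term:
  x=0: 1/7 × log_e[(1/7)/(1/5)] = 1/7 × -0.3365 = -0.0481
  x=1: 4/7 × log_e[(4/7)/(2/5)] = 4/7 × 0.3567 = 0.2038
  x=2: 2/7 × log_e[(2/7)/(2/5)] = 2/7 × -0.3365 = -0.0961

D_KL(P||Q) = 0.0596 nats

Note: KL divergence is always non-negative and equals 0 iff P = Q.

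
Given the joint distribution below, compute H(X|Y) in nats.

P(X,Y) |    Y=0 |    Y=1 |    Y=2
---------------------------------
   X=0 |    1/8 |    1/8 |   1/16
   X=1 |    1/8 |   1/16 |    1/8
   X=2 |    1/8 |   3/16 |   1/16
1.0512 nats

Using the chain rule: H(X|Y) = H(X,Y) - H(Y)

First, compute H(X,Y) = 2.1334 nats

Marginal P(Y) = (3/8, 3/8, 1/4)
H(Y) = 1.0822 nats

H(X|Y) = H(X,Y) - H(Y) = 2.1334 - 1.0822 = 1.0512 nats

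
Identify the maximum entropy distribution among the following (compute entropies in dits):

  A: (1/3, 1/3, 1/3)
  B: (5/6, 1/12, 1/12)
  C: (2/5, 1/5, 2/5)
A

For a discrete distribution over n outcomes, entropy is maximized by the uniform distribution.

Computing entropies:
H(A) = 0.4771 dits
H(B) = 0.2458 dits
H(C) = 0.4581 dits

The uniform distribution (where all probabilities equal 1/3) achieves the maximum entropy of log_10(3) = 0.4771 dits.

Distribution A has the highest entropy.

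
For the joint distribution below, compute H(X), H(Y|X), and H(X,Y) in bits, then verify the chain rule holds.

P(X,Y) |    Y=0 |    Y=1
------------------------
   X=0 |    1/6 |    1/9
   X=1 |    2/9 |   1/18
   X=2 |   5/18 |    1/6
H(X,Y) = 2.4411, H(X) = 1.5466, H(Y|X) = 0.8944 (all in bits)

Chain rule: H(X,Y) = H(X) + H(Y|X)

Left side — joint entropy directly:
H(X,Y) = -Σ p(x,y) log p(x,y) = 2.4411 bits

Right side — compute H(Y|X) from the conditional distributions:
P(X) = (5/18, 5/18, 4/9), so H(X) = 1.5466 bits
H(Y|X) = Σ_x P(X=x) · H(Y|X=x):
  P(Y|X=0) = (3/5, 2/5), H(Y|X=0) = 0.9710, weight P(X=0) = 5/18
  P(Y|X=1) = (4/5, 1/5), H(Y|X=1) = 0.7219, weight P(X=1) = 5/18
  P(Y|X=2) = (5/8, 3/8), H(Y|X=2) = 0.9544, weight P(X=2) = 4/9
H(Y|X) = 0.8944 bits

H(X) + H(Y|X) = 1.5466 + 0.8944 = 2.4411 bits

Both sides equal 2.4411 bits. ✓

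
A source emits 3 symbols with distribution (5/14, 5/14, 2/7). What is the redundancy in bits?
0.0076 bits

Redundancy measures how far a source is from maximum entropy:
R = H_max - H(X)

Maximum entropy for 3 symbols: H_max = log_2(3) = 1.5850 bits
Actual entropy: H(X) = 1.5774 bits
Redundancy: R = 1.5850 - 1.5774 = 0.0076 bits

This redundancy represents potential for compression: the source could be compressed by 0.0076 bits per symbol.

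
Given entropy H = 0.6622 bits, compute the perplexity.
1.5825

Perplexity is 2^H (or exp(H) for natural log).

H = 0.6622 bits
Perplexity = 2^0.6622 = 1.5825

Interpretation: The model's uncertainty is equivalent to choosing uniformly among 1.6 options.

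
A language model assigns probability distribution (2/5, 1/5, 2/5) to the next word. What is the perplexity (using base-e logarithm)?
2.8717

Perplexity is e^H (or exp(H) for natural log).

First, H = -Σ p log p = 1.0549 nats
Perplexity = e^1.0549 = 2.8717

Interpretation: The model's uncertainty is equivalent to choosing uniformly among 2.9 options.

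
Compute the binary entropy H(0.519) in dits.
0.3007 dits

The binary entropy function is:
H(p) = -p log(p) - (1-p) log(1-p)

H(0.519) = -0.519 × log_10(0.519) - 0.481 × log_10(0.481)
H(0.519) = 0.3007 dits

Note: Binary entropy is maximized at p=0.5 (H=1 bit) and minimized at p=0 or p=1 (H=0).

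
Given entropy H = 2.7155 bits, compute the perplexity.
6.5682

Perplexity is 2^H (or exp(H) for natural log).

H = 2.7155 bits
Perplexity = 2^2.7155 = 6.5682

Interpretation: The model's uncertainty is equivalent to choosing uniformly among 6.6 options.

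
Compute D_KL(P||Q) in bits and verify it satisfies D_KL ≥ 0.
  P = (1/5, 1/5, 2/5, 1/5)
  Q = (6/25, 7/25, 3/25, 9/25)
0.3755 bits

KL divergence satisfies the Gibbs inequality: D_KL(P||Q) ≥ 0 for all distributions P, Q.

D_KL(P||Q) = Σ p(x) log(p(x)/q(x))
Term by term:
  x=0: 1/5 × log_2[(1/5)/(6/25)] = -0.0526
  x=1: 1/5 × log_2[(1/5)/(7/25)] = -0.0971
  x=2: 2/5 × log_2[(2/5)/(3/25)] = 0.6948
  x=3: 1/5 × log_2[(1/5)/(9/25)] = -0.1696
D_KL(P||Q) = 0.3755 bits

D_KL(P||Q) = 0.3755 ≥ 0 ✓

This non-negativity is a fundamental property: relative entropy cannot be negative because it measures how different Q is from P.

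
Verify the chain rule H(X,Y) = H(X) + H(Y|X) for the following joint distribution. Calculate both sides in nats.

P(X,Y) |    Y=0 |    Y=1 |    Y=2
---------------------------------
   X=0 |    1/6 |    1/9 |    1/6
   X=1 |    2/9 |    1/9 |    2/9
H(X,Y) = 1.7540, H(X) = 0.6870, H(Y|X) = 1.0670 (all in nats)

Chain rule: H(X,Y) = H(X) + H(Y|X)

Left side — joint entropy directly:
H(X,Y) = -Σ p(x,y) log p(x,y) = 1.7540 nats

Right side — compute H(Y|X) from the conditional distributions:
P(X) = (4/9, 5/9), so H(X) = 0.6870 nats
H(Y|X) = Σ_x P(X=x) · H(Y|X=x):
  P(Y|X=0) = (3/8, 1/4, 3/8), H(Y|X=0) = 1.0822, weight P(X=0) = 4/9
  P(Y|X=1) = (2/5, 1/5, 2/5), H(Y|X=1) = 1.0549, weight P(X=1) = 5/9
H(Y|X) = 1.0670 nats

H(X) + H(Y|X) = 0.6870 + 1.0670 = 1.7540 nats

Both sides equal 1.7540 nats. ✓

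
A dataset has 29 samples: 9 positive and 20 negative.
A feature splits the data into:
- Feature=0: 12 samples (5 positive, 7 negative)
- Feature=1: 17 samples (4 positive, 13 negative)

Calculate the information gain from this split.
0.0267 bits

Information Gain = H(Y) - H(Y|Feature)

Before split:
P(positive) = 9/29 = 0.3103
H(Y) = 0.8936 bits

After split:
Feature=0: H = 0.9799 bits (weight = 12/29)
Feature=1: H = 0.7871 bits (weight = 17/29)
H(Y|Feature) = (12/29)×0.9799 + (17/29)×0.7871 = 0.8669 bits

Information Gain = 0.8936 - 0.8669 = 0.0267 bits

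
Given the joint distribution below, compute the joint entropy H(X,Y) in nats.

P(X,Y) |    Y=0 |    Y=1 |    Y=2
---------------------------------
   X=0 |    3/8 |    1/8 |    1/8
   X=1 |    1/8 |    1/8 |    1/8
1.6675 nats

Joint entropy is H(X,Y) = -Σ_{x,y} p(x,y) log p(x,y).

Summing over all non-zero entries:
H(X,Y) = -[3/8·log_e(3/8) + 1/8·log_e(1/8) + 1/8·log_e(1/8) + 1/8·log_e(1/8) + 1/8·log_e(1/8) + 1/8·log_e(1/8)]
H(X,Y) = 1.6675 nats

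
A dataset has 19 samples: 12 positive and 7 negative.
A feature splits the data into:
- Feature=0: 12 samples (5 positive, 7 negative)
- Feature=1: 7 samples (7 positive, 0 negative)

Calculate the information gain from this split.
0.3306 bits

Information Gain = H(Y) - H(Y|Feature)

Before split:
P(positive) = 12/19 = 0.6316
H(Y) = 0.9495 bits

After split:
Feature=0: H = 0.9799 bits (weight = 12/19)
Feature=1: H = 0.0000 bits (weight = 7/19)
H(Y|Feature) = (12/19)×0.9799 + (7/19)×0.0000 = 0.6189 bits

Information Gain = 0.9495 - 0.6189 = 0.3306 bits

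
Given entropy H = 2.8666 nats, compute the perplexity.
17.5772

Perplexity is e^H (or exp(H) for natural log).

H = 2.8666 nats
Perplexity = e^2.8666 = 17.5772

Interpretation: The model's uncertainty is equivalent to choosing uniformly among 17.6 options.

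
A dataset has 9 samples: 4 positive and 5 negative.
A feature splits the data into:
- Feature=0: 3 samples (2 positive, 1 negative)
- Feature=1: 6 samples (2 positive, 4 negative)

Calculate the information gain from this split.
0.0728 bits

Information Gain = H(Y) - H(Y|Feature)

Before split:
P(positive) = 4/9 = 0.4444
H(Y) = 0.9911 bits

After split:
Feature=0: H = 0.9183 bits (weight = 3/9)
Feature=1: H = 0.9183 bits (weight = 6/9)
H(Y|Feature) = (3/9)×0.9183 + (6/9)×0.9183 = 0.9183 bits

Information Gain = 0.9911 - 0.9183 = 0.0728 bits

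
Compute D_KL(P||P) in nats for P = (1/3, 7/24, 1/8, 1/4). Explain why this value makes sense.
0.0000 nats

KL divergence satisfies the Gibbs inequality: D_KL(P||Q) ≥ 0 for all distributions P, Q.

D_KL(P||Q) = Σ p(x) log(p(x)/q(x))
Each term is p(x) × log_e(p(x)/p(x)) = p(x) × log_e(1) = 0, so the sum is 0.
D_KL(P||Q) = 0.0000 nats

When P = Q, the KL divergence is exactly 0, as there is no 'divergence' between identical distributions.

This non-negativity is a fundamental property: relative entropy cannot be negative because it measures how different Q is from P.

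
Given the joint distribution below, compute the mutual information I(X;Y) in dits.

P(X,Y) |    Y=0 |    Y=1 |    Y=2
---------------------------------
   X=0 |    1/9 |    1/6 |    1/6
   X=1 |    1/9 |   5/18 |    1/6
0.0034 dits

Mutual information: I(X;Y) = H(X) + H(Y) - H(X,Y)

Marginals:
P(X) = (4/9, 5/9), H(X) = 0.2983 dits
P(Y) = (2/9, 4/9, 1/3), H(Y) = 0.4607 dits

Joint entropy: H(X,Y) = 0.7557 dits

I(X;Y) = 0.2983 + 0.4607 - 0.7557 = 0.0034 dits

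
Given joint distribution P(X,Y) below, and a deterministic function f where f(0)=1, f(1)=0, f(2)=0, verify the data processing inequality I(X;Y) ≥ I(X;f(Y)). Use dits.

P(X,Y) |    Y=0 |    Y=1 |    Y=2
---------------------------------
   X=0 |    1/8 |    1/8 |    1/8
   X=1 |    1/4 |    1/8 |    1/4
I(X;Y) = 0.0047, I(X;f(Y)) = 0.0010, inequality holds: 0.0047 ≥ 0.0010

Data Processing Inequality: For any Markov chain X → Y → Z, we have I(X;Y) ≥ I(X;Z).

Here Z = f(Y) is a deterministic function of Y, forming X → Y → Z.

Original I(X;Y) = 0.0047 dits

After applying f:
P(X,Z) where Z=f(Y):
- P(X,Z=0) = P(X,Y=1) + P(X,Y=2)
- P(X,Z=1) = P(X,Y=0)

I(X;Z) = I(X;f(Y)) = 0.0010 dits

Verification: 0.0047 ≥ 0.0010 ✓

Information cannot be created by processing; the function f can only lose information about X.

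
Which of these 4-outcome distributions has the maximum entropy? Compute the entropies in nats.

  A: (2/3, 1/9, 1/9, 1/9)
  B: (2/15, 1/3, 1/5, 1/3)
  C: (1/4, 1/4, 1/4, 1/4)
C

For a discrete distribution over n outcomes, entropy is maximized by the uniform distribution.

Computing entropies:
H(A) = 1.0027 nats
H(B) = 1.3229 nats
H(C) = 1.3863 nats

The uniform distribution (where all probabilities equal 1/4) achieves the maximum entropy of log_e(4) = 1.3863 nats.

Distribution C has the highest entropy.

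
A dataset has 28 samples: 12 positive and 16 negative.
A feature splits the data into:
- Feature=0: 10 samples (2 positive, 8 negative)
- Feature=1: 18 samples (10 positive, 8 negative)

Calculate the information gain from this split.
0.0903 bits

Information Gain = H(Y) - H(Y|Feature)

Before split:
P(positive) = 12/28 = 0.4286
H(Y) = 0.9852 bits

After split:
Feature=0: H = 0.7219 bits (weight = 10/28)
Feature=1: H = 0.9911 bits (weight = 18/28)
H(Y|Feature) = (10/28)×0.7219 + (18/28)×0.9911 = 0.8950 bits

Information Gain = 0.9852 - 0.8950 = 0.0903 bits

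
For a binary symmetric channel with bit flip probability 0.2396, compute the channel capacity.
0.2056 bits

For a binary symmetric channel (BSC) with error probability p:
Capacity C = 1 - H(p) bits per symbol

where H(p) = -p log₂(p) - (1-p) log₂(1-p) is the binary entropy function.

H(0.2396) = 0.7944 bits
C = 1 - 0.7944 = 0.2056 bits per symbol

This means we can reliably transmit up to 0.2056 bits of information per channel use.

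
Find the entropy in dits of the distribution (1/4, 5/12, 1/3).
0.4680 dits

Shannon entropy is H(X) = -Σ p(x) log p(x).

For P = (1/4, 5/12, 1/3):
H = -1/4 × log_10(1/4) -5/12 × log_10(5/12) -1/3 × log_10(1/3)
H = 0.4680 dits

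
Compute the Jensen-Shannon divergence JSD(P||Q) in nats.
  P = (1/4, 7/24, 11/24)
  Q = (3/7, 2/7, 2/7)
0.0220 nats

Jensen-Shannon divergence is:
JSD(P||Q) = 0.5 × D_KL(P||M) + 0.5 × D_KL(Q||M)
where M = 0.5 × (P + Q) is the mixture distribution.

M = 0.5 × (1/4, 7/24, 11/24) + 0.5 × (3/7, 2/7, 2/7) = (0.339286, 0.28869, 0.372024)

D_KL(P||M) = 0.0223 nats
D_KL(Q||M) = 0.0217 nats

JSD(P||Q) = 0.5 × 0.0223 + 0.5 × 0.0217 = 0.0220 nats

Unlike KL divergence, JSD is symmetric and bounded: 0 ≤ JSD ≤ log(2).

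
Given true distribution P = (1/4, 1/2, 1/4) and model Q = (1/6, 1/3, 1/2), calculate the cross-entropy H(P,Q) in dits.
0.5084 dits

Cross-entropy: H(P,Q) = -Σ p(x) log q(x)

Alternatively: H(P,Q) = H(P) + D_KL(P||Q)
H(P) = 0.4515 dits
D_KL(P||Q) = 0.0568 dits

H(P,Q) = 0.4515 + 0.0568 = 0.5084 dits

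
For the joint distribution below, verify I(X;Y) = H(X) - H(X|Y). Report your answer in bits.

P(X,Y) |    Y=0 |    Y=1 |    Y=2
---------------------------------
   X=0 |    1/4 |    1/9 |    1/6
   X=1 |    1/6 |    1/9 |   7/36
I(X;Y) = 0.0114 bits

Mutual information has multiple equivalent forms:
- I(X;Y) = H(X) - H(X|Y)
- I(X;Y) = H(Y) - H(Y|X)
- I(X;Y) = H(X) + H(Y) - H(X,Y)

Computing all quantities:
H(X) = 0.9978, H(Y) = 1.5391, H(X,Y) = 2.5255
H(X|Y) = 0.9864, H(Y|X) = 1.5277

Verification:
H(X) - H(X|Y) = 0.9978 - 0.9864 = 0.0114
H(Y) - H(Y|X) = 1.5391 - 1.5277 = 0.0114
H(X) + H(Y) - H(X,Y) = 0.9978 + 1.5391 - 2.5255 = 0.0114

All forms give I(X;Y) = 0.0114 bits. ✓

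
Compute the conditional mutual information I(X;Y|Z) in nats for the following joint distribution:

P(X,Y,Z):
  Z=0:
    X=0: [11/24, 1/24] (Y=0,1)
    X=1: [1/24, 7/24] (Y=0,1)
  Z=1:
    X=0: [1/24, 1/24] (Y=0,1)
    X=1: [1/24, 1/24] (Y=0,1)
0.2918 nats

Conditional mutual information: I(X;Y|Z) = H(X|Z) + H(Y|Z) - H(X,Y|Z)

H(Z) = 0.4506
H(X,Z) = 1.1269 → H(X|Z) = 0.6764
H(Y,Z) = 1.1269 → H(Y|Z) = 0.6764
H(X,Y,Z) = 1.5115 → H(X,Y|Z) = 1.0609

I(X;Y|Z) = 0.6764 + 0.6764 - 1.0609 = 0.2918 nats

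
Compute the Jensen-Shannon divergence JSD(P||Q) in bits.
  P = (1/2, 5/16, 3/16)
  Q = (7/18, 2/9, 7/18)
0.0365 bits

Jensen-Shannon divergence is:
JSD(P||Q) = 0.5 × D_KL(P||M) + 0.5 × D_KL(Q||M)
where M = 0.5 × (P + Q) is the mixture distribution.

M = 0.5 × (1/2, 5/16, 3/16) + 0.5 × (7/18, 2/9, 7/18) = (4/9, 0.267361, 0.288194)

D_KL(P||M) = 0.0390 bits
D_KL(Q||M) = 0.0339 bits

JSD(P||Q) = 0.5 × 0.0390 + 0.5 × 0.0339 = 0.0365 bits

Unlike KL divergence, JSD is symmetric and bounded: 0 ≤ JSD ≤ log(2).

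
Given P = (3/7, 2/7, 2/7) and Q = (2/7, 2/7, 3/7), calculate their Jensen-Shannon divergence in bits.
0.0207 bits

Jensen-Shannon divergence is:
JSD(P||Q) = 0.5 × D_KL(P||M) + 0.5 × D_KL(Q||M)
where M = 0.5 × (P + Q) is the mixture distribution.

M = 0.5 × (3/7, 2/7, 2/7) + 0.5 × (2/7, 2/7, 3/7) = (5/14, 2/7, 5/14)

D_KL(P||M) = 0.0207 bits
D_KL(Q||M) = 0.0207 bits

JSD(P||Q) = 0.5 × 0.0207 + 0.5 × 0.0207 = 0.0207 bits

Unlike KL divergence, JSD is symmetric and bounded: 0 ≤ JSD ≤ log(2).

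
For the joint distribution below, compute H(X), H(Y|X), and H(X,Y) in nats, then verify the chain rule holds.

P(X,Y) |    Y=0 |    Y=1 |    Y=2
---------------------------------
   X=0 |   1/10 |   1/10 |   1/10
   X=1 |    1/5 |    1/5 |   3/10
H(X,Y) = 1.6957, H(X) = 0.6109, H(Y|X) = 1.0849 (all in nats)

Chain rule: H(X,Y) = H(X) + H(Y|X)

Left side — joint entropy directly:
H(X,Y) = -Σ p(x,y) log p(x,y) = 1.6957 nats

Right side — compute H(Y|X) from the conditional distributions:
P(X) = (3/10, 7/10), so H(X) = 0.6109 nats
H(Y|X) = Σ_x P(X=x) · H(Y|X=x):
  P(Y|X=0) = (1/3, 1/3, 1/3), H(Y|X=0) = 1.0986, weight P(X=0) = 3/10
  P(Y|X=1) = (2/7, 2/7, 3/7), H(Y|X=1) = 1.0790, weight P(X=1) = 7/10
H(Y|X) = 1.0849 nats

H(X) + H(Y|X) = 0.6109 + 1.0849 = 1.6957 nats

Both sides equal 1.6957 nats. ✓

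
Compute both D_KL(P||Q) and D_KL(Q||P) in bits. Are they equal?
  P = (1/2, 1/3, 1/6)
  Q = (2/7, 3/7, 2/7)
D_KL(P||Q) = 0.1532, D_KL(Q||P) = 0.1469

KL divergence is not symmetric: D_KL(P||Q) ≠ D_KL(Q||P) in general.

D_KL(P||Q) = 0.1532 bits
D_KL(Q||P) = 0.1469 bits

No, they are not equal!

This asymmetry is why KL divergence is not a true distance metric.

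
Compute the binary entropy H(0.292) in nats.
0.6039 nats

The binary entropy function is:
H(p) = -p log(p) - (1-p) log(1-p)

H(0.292) = -0.292 × log_e(0.292) - 0.708 × log_e(0.708)
H(0.292) = 0.6039 nats

Note: Binary entropy is maximized at p=0.5 (H=1 bit) and minimized at p=0 or p=1 (H=0).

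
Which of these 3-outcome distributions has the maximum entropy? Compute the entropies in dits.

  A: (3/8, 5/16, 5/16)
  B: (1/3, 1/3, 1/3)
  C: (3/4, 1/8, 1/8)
B

For a discrete distribution over n outcomes, entropy is maximized by the uniform distribution.

Computing entropies:
H(A) = 0.4755 dits
H(B) = 0.4771 dits
H(C) = 0.3195 dits

The uniform distribution (where all probabilities equal 1/3) achieves the maximum entropy of log_10(3) = 0.4771 dits.

Distribution B has the highest entropy.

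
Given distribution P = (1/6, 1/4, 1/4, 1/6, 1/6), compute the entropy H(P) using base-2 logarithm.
2.2925 bits

Shannon entropy is H(X) = -Σ p(x) log p(x).

For P = (1/6, 1/4, 1/4, 1/6, 1/6):
H = -1/6 × log_2(1/6) -1/4 × log_2(1/4) -1/4 × log_2(1/4) -1/6 × log_2(1/6) -1/6 × log_2(1/6)
H = 2.2925 bits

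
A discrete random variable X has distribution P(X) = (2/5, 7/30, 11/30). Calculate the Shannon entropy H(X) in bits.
1.5494 bits

Shannon entropy is H(X) = -Σ p(x) log p(x).

For P = (2/5, 7/30, 11/30):
H = -2/5 × log_2(2/5) -7/30 × log_2(7/30) -11/30 × log_2(11/30)
H = 1.5494 bits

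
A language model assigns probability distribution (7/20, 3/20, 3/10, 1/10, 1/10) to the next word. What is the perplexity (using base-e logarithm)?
4.3654

Perplexity is e^H (or exp(H) for natural log).

First, H = -Σ p log p = 1.4737 nats
Perplexity = e^1.4737 = 4.3654

Interpretation: The model's uncertainty is equivalent to choosing uniformly among 4.4 options.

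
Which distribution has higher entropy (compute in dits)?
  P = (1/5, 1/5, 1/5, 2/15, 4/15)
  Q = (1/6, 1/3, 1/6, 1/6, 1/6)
P

Computing entropies in dits:
H(P) = 0.6891
H(Q) = 0.6778

Distribution P has higher entropy.

Intuition: The distribution closer to uniform (more spread out) has higher entropy.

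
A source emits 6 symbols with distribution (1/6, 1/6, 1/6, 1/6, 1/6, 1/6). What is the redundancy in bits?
0.0000 bits

Redundancy measures how far a source is from maximum entropy:
R = H_max - H(X)

Maximum entropy for 6 symbols: H_max = log_2(6) = 2.5850 bits
Actual entropy: H(X) = 2.5850 bits
Redundancy: R = 2.5850 - 2.5850 = 0.0000 bits

This redundancy represents potential for compression: the source could be compressed by 0.0000 bits per symbol.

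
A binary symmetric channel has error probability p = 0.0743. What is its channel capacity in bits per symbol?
0.6182 bits

For a binary symmetric channel (BSC) with error probability p:
Capacity C = 1 - H(p) bits per symbol

where H(p) = -p log₂(p) - (1-p) log₂(1-p) is the binary entropy function.

H(0.0743) = 0.3818 bits
C = 1 - 0.3818 = 0.6182 bits per symbol

This means we can reliably transmit up to 0.6182 bits of information per channel use.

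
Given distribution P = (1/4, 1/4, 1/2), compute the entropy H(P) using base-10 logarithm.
0.4515 dits

Shannon entropy is H(X) = -Σ p(x) log p(x).

For P = (1/4, 1/4, 1/2):
H = -1/4 × log_10(1/4) -1/4 × log_10(1/4) -1/2 × log_10(1/2)
H = 0.4515 dits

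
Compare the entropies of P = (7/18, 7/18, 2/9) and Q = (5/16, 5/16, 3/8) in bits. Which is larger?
Q

Computing entropies in bits:
H(P) = 1.5420
H(Q) = 1.5794

Distribution Q has higher entropy.

Intuition: The distribution closer to uniform (more spread out) has higher entropy.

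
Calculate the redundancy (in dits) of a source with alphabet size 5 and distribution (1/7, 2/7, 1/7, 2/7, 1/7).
0.0259 dits

Redundancy measures how far a source is from maximum entropy:
R = H_max - H(X)

Maximum entropy for 5 symbols: H_max = log_10(5) = 0.6990 dits
Actual entropy: H(X) = 0.6731 dits
Redundancy: R = 0.6990 - 0.6731 = 0.0259 dits

This redundancy represents potential for compression: the source could be compressed by 0.0259 dits per symbol.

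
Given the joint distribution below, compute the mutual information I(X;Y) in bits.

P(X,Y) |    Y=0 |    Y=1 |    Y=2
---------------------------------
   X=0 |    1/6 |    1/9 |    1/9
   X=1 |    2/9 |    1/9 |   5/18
0.0231 bits

Mutual information: I(X;Y) = H(X) + H(Y) - H(X,Y)

Marginals:
P(X) = (7/18, 11/18), H(X) = 0.9641 bits
P(Y) = (7/18, 2/9, 7/18), H(Y) = 1.5420 bits

Joint entropy: H(X,Y) = 2.4830 bits

I(X;Y) = 0.9641 + 1.5420 - 2.4830 = 0.0231 bits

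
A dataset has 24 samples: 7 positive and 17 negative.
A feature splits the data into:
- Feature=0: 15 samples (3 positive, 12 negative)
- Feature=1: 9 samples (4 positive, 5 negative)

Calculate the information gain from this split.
0.0480 bits

Information Gain = H(Y) - H(Y|Feature)

Before split:
P(positive) = 7/24 = 0.2917
H(Y) = 0.8709 bits

After split:
Feature=0: H = 0.7219 bits (weight = 15/24)
Feature=1: H = 0.9911 bits (weight = 9/24)
H(Y|Feature) = (15/24)×0.7219 + (9/24)×0.9911 = 0.8229 bits

Information Gain = 0.8709 - 0.8229 = 0.0480 bits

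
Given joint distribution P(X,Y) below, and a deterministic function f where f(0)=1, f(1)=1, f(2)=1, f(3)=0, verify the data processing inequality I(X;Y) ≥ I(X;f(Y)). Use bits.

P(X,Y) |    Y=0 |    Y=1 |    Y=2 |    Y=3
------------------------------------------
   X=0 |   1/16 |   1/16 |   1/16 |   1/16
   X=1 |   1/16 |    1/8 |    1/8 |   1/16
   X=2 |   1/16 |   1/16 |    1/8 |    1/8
I(X;Y) = 0.0385, I(X;f(Y)) = 0.0203, inequality holds: 0.0385 ≥ 0.0203

Data Processing Inequality: For any Markov chain X → Y → Z, we have I(X;Y) ≥ I(X;Z).

Here Z = f(Y) is a deterministic function of Y, forming X → Y → Z.

Original I(X;Y) = 0.0385 bits

After applying f:
P(X,Z) where Z=f(Y):
- P(X,Z=0) = P(X,Y=3)
- P(X,Z=1) = P(X,Y=0) + P(X,Y=1) + P(X,Y=2)

I(X;Z) = I(X;f(Y)) = 0.0203 bits

Verification: 0.0385 ≥ 0.0203 ✓

Information cannot be created by processing; the function f can only lose information about X.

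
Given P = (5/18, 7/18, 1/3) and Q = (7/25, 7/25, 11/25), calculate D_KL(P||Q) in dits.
0.0143 dits

KL divergence: D_KL(P||Q) = Σ p(x) log(p(x)/q(x))

Computing term by term:
  x=0: 5/18 × log_10[(5/18)/(7/25)] = 5/18 × -0.0035 = -0.0010
  x=1: 7/18 × log_10[(7/18)/(7/25)] = 7/18 × 0.1427 = 0.0555
  x=2: 1/3 × log_10[(1/3)/(11/25)] = 1/3 × -0.1206 = -0.0402

D_KL(P||Q) = 0.0143 dits

Note: KL divergence is always non-negative and equals 0 iff P = Q.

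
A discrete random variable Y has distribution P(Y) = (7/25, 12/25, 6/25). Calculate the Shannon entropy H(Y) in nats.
1.0512 nats

Shannon entropy is H(X) = -Σ p(x) log p(x).

For P = (7/25, 12/25, 6/25):
H = -7/25 × log_e(7/25) -12/25 × log_e(12/25) -6/25 × log_e(6/25)
H = 1.0512 nats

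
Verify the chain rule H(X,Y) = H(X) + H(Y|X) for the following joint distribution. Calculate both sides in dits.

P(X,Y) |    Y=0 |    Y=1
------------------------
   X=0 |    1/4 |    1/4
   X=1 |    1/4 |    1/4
H(X,Y) = 0.6021, H(X) = 0.3010, H(Y|X) = 0.3010 (all in dits)

Chain rule: H(X,Y) = H(X) + H(Y|X)

Left side — joint entropy directly:
H(X,Y) = -Σ p(x,y) log p(x,y) = 0.6021 dits

Right side — compute H(Y|X) from the conditional distributions:
P(X) = (1/2, 1/2), so H(X) = 0.3010 dits
H(Y|X) = Σ_x P(X=x) · H(Y|X=x):
  P(Y|X=0) = (1/2, 1/2), H(Y|X=0) = 0.3010, weight P(X=0) = 1/2
  P(Y|X=1) = (1/2, 1/2), H(Y|X=1) = 0.3010, weight P(X=1) = 1/2
H(Y|X) = 0.3010 dits

H(X) + H(Y|X) = 0.3010 + 0.3010 = 0.6021 dits

Both sides equal 0.6021 dits. ✓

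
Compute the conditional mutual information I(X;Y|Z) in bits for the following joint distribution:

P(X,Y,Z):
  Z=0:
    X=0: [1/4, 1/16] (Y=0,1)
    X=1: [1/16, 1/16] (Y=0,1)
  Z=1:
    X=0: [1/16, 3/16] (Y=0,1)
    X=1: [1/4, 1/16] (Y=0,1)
0.1561 bits

Conditional mutual information: I(X;Y|Z) = H(X|Z) + H(Y|Z) - H(X,Y|Z)

H(Z) = 0.9887
H(X,Z) = 1.9238 → H(X|Z) = 0.9351
H(Y,Z) = 1.9238 → H(Y|Z) = 0.9351
H(X,Y,Z) = 2.7028 → H(X,Y|Z) = 1.7141

I(X;Y|Z) = 0.9351 + 0.9351 - 1.7141 = 0.1561 bits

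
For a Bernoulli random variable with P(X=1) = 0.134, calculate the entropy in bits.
0.5683 bits

The binary entropy function is:
H(p) = -p log(p) - (1-p) log(1-p)

H(0.134) = -0.134 × log_2(0.134) - 0.866 × log_2(0.866)
H(0.134) = 0.5683 bits

Note: Binary entropy is maximized at p=0.5 (H=1 bit) and minimized at p=0 or p=1 (H=0).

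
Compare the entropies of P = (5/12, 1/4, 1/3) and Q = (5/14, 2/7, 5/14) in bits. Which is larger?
Q

Computing entropies in bits:
H(P) = 1.5546
H(Q) = 1.5774

Distribution Q has higher entropy.

Intuition: The distribution closer to uniform (more spread out) has higher entropy.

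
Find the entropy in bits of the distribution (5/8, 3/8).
0.9544 bits

Shannon entropy is H(X) = -Σ p(x) log p(x).

For P = (5/8, 3/8):
H = -5/8 × log_2(5/8) -3/8 × log_2(3/8)
H = 0.9544 bits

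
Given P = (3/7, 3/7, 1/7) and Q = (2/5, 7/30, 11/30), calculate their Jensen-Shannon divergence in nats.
0.0403 nats

Jensen-Shannon divergence is:
JSD(P||Q) = 0.5 × D_KL(P||M) + 0.5 × D_KL(Q||M)
where M = 0.5 × (P + Q) is the mixture distribution.

M = 0.5 × (3/7, 3/7, 1/7) + 0.5 × (2/5, 7/30, 11/30) = (0.414286, 0.330952, 0.254762)

D_KL(P||M) = 0.0427 nats
D_KL(Q||M) = 0.0379 nats

JSD(P||Q) = 0.5 × 0.0427 + 0.5 × 0.0379 = 0.0403 nats

Unlike KL divergence, JSD is symmetric and bounded: 0 ≤ JSD ≤ log(2).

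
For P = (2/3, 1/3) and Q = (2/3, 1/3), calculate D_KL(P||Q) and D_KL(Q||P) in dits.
D_KL(P||Q) = 0.0000, D_KL(Q||P) = 0.0000

KL divergence is not symmetric: D_KL(P||Q) ≠ D_KL(Q||P) in general.

D_KL(P||Q) = 0.0000 dits
D_KL(Q||P) = 0.0000 dits

In this case they happen to be equal (to 4 decimal places).

This asymmetry is why KL divergence is not a true distance metric.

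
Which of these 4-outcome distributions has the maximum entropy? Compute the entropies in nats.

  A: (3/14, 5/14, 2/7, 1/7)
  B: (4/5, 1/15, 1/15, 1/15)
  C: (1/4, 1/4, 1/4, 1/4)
C

For a discrete distribution over n outcomes, entropy is maximized by the uniform distribution.

Computing entropies:
H(A) = 1.3337 nats
H(B) = 0.7201 nats
H(C) = 1.3863 nats

The uniform distribution (where all probabilities equal 1/4) achieves the maximum entropy of log_e(4) = 1.3863 nats.

Distribution C has the highest entropy.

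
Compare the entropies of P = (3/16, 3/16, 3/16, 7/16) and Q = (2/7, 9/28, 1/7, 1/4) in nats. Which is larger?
Q

Computing entropies in nats:
H(P) = 1.3033
H(Q) = 1.3473

Distribution Q has higher entropy.

Intuition: The distribution closer to uniform (more spread out) has higher entropy.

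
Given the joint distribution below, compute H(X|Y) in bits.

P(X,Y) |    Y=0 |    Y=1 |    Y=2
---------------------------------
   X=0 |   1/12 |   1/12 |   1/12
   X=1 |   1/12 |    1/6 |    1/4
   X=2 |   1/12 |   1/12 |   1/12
1.4675 bits

Using the chain rule: H(X|Y) = H(X,Y) - H(Y)

First, compute H(X,Y) = 3.0221 bits

Marginal P(Y) = (1/4, 1/3, 5/12)
H(Y) = 1.5546 bits

H(X|Y) = H(X,Y) - H(Y) = 3.0221 - 1.5546 = 1.4675 bits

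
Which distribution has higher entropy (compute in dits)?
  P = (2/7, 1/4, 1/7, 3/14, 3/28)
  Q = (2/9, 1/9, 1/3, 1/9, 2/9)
P

Computing entropies in dits:
H(P) = 0.6740
H(Q) = 0.6614

Distribution P has higher entropy.

Intuition: The distribution closer to uniform (more spread out) has higher entropy.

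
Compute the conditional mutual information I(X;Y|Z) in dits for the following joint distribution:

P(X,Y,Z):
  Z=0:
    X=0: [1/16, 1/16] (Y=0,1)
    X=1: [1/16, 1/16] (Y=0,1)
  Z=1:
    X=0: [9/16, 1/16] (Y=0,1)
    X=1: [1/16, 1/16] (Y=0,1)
0.0209 dits

Conditional mutual information: I(X;Y|Z) = H(X|Z) + H(Y|Z) - H(X,Y|Z)

H(Z) = 0.2442
H(X,Z) = 0.4662 → H(X|Z) = 0.2220
H(Y,Z) = 0.4662 → H(Y|Z) = 0.2220
H(X,Y,Z) = 0.6674 → H(X,Y|Z) = 0.4231

I(X;Y|Z) = 0.2220 + 0.2220 - 0.4231 = 0.0209 dits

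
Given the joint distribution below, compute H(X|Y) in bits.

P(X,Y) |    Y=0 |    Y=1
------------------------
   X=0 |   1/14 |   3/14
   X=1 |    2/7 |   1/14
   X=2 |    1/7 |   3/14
1.4138 bits

Using the chain rule: H(X|Y) = H(X,Y) - H(Y)

First, compute H(X,Y) = 2.4138 bits

Marginal P(Y) = (1/2, 1/2)
H(Y) = 1.0000 bits

H(X|Y) = H(X,Y) - H(Y) = 2.4138 - 1.0000 = 1.4138 bits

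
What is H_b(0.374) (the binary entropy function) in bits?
0.9537 bits

The binary entropy function is:
H(p) = -p log(p) - (1-p) log(1-p)

H(0.374) = -0.374 × log_2(0.374) - 0.626 × log_2(0.626)
H(0.374) = 0.9537 bits

Note: Binary entropy is maximized at p=0.5 (H=1 bit) and minimized at p=0 or p=1 (H=0).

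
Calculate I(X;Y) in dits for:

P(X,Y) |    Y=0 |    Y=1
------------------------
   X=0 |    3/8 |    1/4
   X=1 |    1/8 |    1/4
0.0147 dits

Mutual information: I(X;Y) = H(X) + H(Y) - H(X,Y)

Marginals:
P(X) = (5/8, 3/8), H(X) = 0.2873 dits
P(Y) = (1/2, 1/2), H(Y) = 0.3010 dits

Joint entropy: H(X,Y) = 0.5737 dits

I(X;Y) = 0.2873 + 0.3010 - 0.5737 = 0.0147 dits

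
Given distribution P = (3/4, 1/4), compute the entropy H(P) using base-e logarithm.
0.5623 nats

Shannon entropy is H(X) = -Σ p(x) log p(x).

For P = (3/4, 1/4):
H = -3/4 × log_e(3/4) -1/4 × log_e(1/4)
H = 0.5623 nats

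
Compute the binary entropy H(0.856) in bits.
0.5946 bits

The binary entropy function is:
H(p) = -p log(p) - (1-p) log(1-p)

H(0.856) = -0.856 × log_2(0.856) - 0.144 × log_2(0.144)
H(0.856) = 0.5946 bits

Note: Binary entropy is maximized at p=0.5 (H=1 bit) and minimized at p=0 or p=1 (H=0).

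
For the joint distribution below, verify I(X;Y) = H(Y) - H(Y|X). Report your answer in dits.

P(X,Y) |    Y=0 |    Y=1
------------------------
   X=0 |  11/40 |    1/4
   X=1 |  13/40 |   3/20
I(X;Y) = 0.0058 dits

Mutual information has multiple equivalent forms:
- I(X;Y) = H(X) - H(X|Y)
- I(X;Y) = H(Y) - H(Y|X)
- I(X;Y) = H(X) + H(Y) - H(X,Y)

Computing all quantities:
H(X) = 0.3005, H(Y) = 0.2923, H(X,Y) = 0.5869
H(X|Y) = 0.2946, H(Y|X) = 0.2864

Verification:
H(X) - H(X|Y) = 0.3005 - 0.2946 = 0.0058
H(Y) - H(Y|X) = 0.2923 - 0.2864 = 0.0058
H(X) + H(Y) - H(X,Y) = 0.3005 + 0.2923 - 0.5869 = 0.0058

All forms give I(X;Y) = 0.0058 dits. ✓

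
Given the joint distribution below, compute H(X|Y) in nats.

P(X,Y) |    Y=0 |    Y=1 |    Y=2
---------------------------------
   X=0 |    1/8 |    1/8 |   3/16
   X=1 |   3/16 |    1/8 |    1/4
0.6824 nats

Using the chain rule: H(X|Y) = H(X,Y) - H(Y)

First, compute H(X,Y) = 1.7541 nats

Marginal P(Y) = (5/16, 1/4, 7/16)
H(Y) = 1.0717 nats

H(X|Y) = H(X,Y) - H(Y) = 1.7541 - 1.0717 = 0.6824 nats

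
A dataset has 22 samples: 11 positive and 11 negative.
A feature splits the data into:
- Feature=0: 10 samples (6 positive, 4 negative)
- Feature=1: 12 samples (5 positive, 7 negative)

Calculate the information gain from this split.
0.0242 bits

Information Gain = H(Y) - H(Y|Feature)

Before split:
P(positive) = 11/22 = 0.5000
H(Y) = 1.0000 bits

After split:
Feature=0: H = 0.9710 bits (weight = 10/22)
Feature=1: H = 0.9799 bits (weight = 12/22)
H(Y|Feature) = (10/22)×0.9710 + (12/22)×0.9799 = 0.9758 bits

Information Gain = 1.0000 - 0.9758 = 0.0242 bits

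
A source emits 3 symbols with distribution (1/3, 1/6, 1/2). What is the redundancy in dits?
0.0379 dits

Redundancy measures how far a source is from maximum entropy:
R = H_max - H(X)

Maximum entropy for 3 symbols: H_max = log_10(3) = 0.4771 dits
Actual entropy: H(X) = 0.4392 dits
Redundancy: R = 0.4771 - 0.4392 = 0.0379 dits

This redundancy represents potential for compression: the source could be compressed by 0.0379 dits per symbol.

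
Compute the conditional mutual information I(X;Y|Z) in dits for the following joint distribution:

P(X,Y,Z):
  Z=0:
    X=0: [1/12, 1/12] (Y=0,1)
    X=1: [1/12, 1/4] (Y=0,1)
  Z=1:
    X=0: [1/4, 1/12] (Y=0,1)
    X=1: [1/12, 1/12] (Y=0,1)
0.0133 dits

Conditional mutual information: I(X;Y|Z) = H(X|Z) + H(Y|Z) - H(X,Y|Z)

H(Z) = 0.3010
H(X,Z) = 0.5775 → H(X|Z) = 0.2764
H(Y,Z) = 0.5775 → H(Y|Z) = 0.2764
H(X,Y,Z) = 0.8406 → H(X,Y|Z) = 0.5396

I(X;Y|Z) = 0.2764 + 0.2764 - 0.5396 = 0.0133 dits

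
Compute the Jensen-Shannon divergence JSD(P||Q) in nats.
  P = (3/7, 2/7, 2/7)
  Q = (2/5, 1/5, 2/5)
0.0088 nats

Jensen-Shannon divergence is:
JSD(P||Q) = 0.5 × D_KL(P||M) + 0.5 × D_KL(Q||M)
where M = 0.5 × (P + Q) is the mixture distribution.

M = 0.5 × (3/7, 2/7, 2/7) + 0.5 × (2/5, 1/5, 2/5) = (0.414286, 0.242857, 12/35)

D_KL(P||M) = 0.0089 nats
D_KL(Q||M) = 0.0088 nats

JSD(P||Q) = 0.5 × 0.0089 + 0.5 × 0.0088 = 0.0088 nats

Unlike KL divergence, JSD is symmetric and bounded: 0 ≤ JSD ≤ log(2).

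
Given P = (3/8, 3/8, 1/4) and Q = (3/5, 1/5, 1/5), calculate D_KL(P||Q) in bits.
0.1663 bits

KL divergence: D_KL(P||Q) = Σ p(x) log(p(x)/q(x))

Computing term by term:
  x=0: 3/8 × log_2[(3/8)/(3/5)] = 3/8 × -0.6781 = -0.2543
  x=1: 3/8 × log_2[(3/8)/(1/5)] = 3/8 × 0.9069 = 0.3401
  x=2: 1/4 × log_2[(1/4)/(1/5)] = 1/4 × 0.3219 = 0.0805

D_KL(P||Q) = 0.1663 bits

Note: KL divergence is always non-negative and equals 0 iff P = Q.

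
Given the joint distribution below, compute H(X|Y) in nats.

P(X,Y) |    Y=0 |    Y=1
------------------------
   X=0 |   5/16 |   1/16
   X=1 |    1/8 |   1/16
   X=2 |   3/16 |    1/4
0.9689 nats

Using the chain rule: H(X|Y) = H(X,Y) - H(Y)

First, compute H(X,Y) = 1.6304 nats

Marginal P(Y) = (5/8, 3/8)
H(Y) = 0.6616 nats

H(X|Y) = H(X,Y) - H(Y) = 1.6304 - 0.6616 = 0.9689 nats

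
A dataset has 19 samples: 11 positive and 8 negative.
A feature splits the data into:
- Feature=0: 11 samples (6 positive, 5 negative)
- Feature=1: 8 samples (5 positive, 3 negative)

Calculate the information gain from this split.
0.0046 bits

Information Gain = H(Y) - H(Y|Feature)

Before split:
P(positive) = 11/19 = 0.5789
H(Y) = 0.9819 bits

After split:
Feature=0: H = 0.9940 bits (weight = 11/19)
Feature=1: H = 0.9544 bits (weight = 8/19)
H(Y|Feature) = (11/19)×0.9940 + (8/19)×0.9544 = 0.9774 bits

Information Gain = 0.9819 - 0.9774 = 0.0046 bits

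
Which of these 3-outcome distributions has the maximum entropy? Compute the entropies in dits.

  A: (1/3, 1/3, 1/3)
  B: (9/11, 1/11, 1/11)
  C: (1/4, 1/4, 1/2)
A

For a discrete distribution over n outcomes, entropy is maximized by the uniform distribution.

Computing entropies:
H(A) = 0.4771 dits
H(B) = 0.2606 dits
H(C) = 0.4515 dits

The uniform distribution (where all probabilities equal 1/3) achieves the maximum entropy of log_10(3) = 0.4771 dits.

Distribution A has the highest entropy.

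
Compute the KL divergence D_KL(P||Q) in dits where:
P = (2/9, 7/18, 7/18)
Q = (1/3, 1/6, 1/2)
0.0615 dits

KL divergence: D_KL(P||Q) = Σ p(x) log(p(x)/q(x))

Computing term by term:
  x=0: 2/9 × log_10[(2/9)/(1/3)] = 2/9 × -0.1761 = -0.0391
  x=1: 7/18 × log_10[(7/18)/(1/6)] = 7/18 × 0.3680 = 0.1431
  x=2: 7/18 × log_10[(7/18)/(1/2)] = 7/18 × -0.1091 = -0.0424

D_KL(P||Q) = 0.0615 dits

Note: KL divergence is always non-negative and equals 0 iff P = Q.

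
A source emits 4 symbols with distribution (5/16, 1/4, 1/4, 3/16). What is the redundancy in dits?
0.0069 dits

Redundancy measures how far a source is from maximum entropy:
R = H_max - H(X)

Maximum entropy for 4 symbols: H_max = log_10(4) = 0.6021 dits
Actual entropy: H(X) = 0.5952 dits
Redundancy: R = 0.6021 - 0.5952 = 0.0069 dits

This redundancy represents potential for compression: the source could be compressed by 0.0069 dits per symbol.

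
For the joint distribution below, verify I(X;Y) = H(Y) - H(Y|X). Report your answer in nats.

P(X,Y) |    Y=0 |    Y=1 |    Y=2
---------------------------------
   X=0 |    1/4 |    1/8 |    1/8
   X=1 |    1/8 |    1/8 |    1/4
I(X;Y) = 0.0425 nats

Mutual information has multiple equivalent forms:
- I(X;Y) = H(X) - H(X|Y)
- I(X;Y) = H(Y) - H(Y|X)
- I(X;Y) = H(X) + H(Y) - H(X,Y)

Computing all quantities:
H(X) = 0.6931, H(Y) = 1.0822, H(X,Y) = 1.7329
H(X|Y) = 0.6507, H(Y|X) = 1.0397

Verification:
H(X) - H(X|Y) = 0.6931 - 0.6507 = 0.0425
H(Y) - H(Y|X) = 1.0822 - 1.0397 = 0.0425
H(X) + H(Y) - H(X,Y) = 0.6931 + 1.0822 - 1.7329 = 0.0425

All forms give I(X;Y) = 0.0425 nats. ✓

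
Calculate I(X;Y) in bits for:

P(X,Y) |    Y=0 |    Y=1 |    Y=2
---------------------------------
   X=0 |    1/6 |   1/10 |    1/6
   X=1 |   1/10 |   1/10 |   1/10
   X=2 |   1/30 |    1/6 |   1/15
0.0873 bits

Mutual information: I(X;Y) = H(X) + H(Y) - H(X,Y)

Marginals:
P(X) = (13/30, 3/10, 4/15), H(X) = 1.5524 bits
P(Y) = (3/10, 11/30, 1/3), H(Y) = 1.5801 bits

Joint entropy: H(X,Y) = 3.0453 bits

I(X;Y) = 1.5524 + 1.5801 - 3.0453 = 0.0873 bits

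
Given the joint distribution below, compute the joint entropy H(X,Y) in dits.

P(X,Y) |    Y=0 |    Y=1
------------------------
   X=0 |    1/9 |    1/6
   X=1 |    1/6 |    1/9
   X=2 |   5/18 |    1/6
0.7557 dits

Joint entropy is H(X,Y) = -Σ_{x,y} p(x,y) log p(x,y).

Summing over all non-zero entries:
H(X,Y) = -[1/9·log_10(1/9) + 1/6·log_10(1/6) + 1/6·log_10(1/6) + 1/9·log_10(1/9) + 5/18·log_10(5/18) + 1/6·log_10(1/6)]
H(X,Y) = 0.7557 dits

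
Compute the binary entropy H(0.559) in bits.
0.9899 bits

The binary entropy function is:
H(p) = -p log(p) - (1-p) log(1-p)

H(0.559) = -0.559 × log_2(0.559) - 0.441 × log_2(0.441)
H(0.559) = 0.9899 bits

Note: Binary entropy is maximized at p=0.5 (H=1 bit) and minimized at p=0 or p=1 (H=0).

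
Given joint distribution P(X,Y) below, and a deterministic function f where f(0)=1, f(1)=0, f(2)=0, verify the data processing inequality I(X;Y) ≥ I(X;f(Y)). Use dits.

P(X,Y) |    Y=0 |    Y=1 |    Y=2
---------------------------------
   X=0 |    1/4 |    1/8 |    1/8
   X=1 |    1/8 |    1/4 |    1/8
I(X;Y) = 0.0184, I(X;f(Y)) = 0.0147, inequality holds: 0.0184 ≥ 0.0147

Data Processing Inequality: For any Markov chain X → Y → Z, we have I(X;Y) ≥ I(X;Z).

Here Z = f(Y) is a deterministic function of Y, forming X → Y → Z.

Original I(X;Y) = 0.0184 dits

After applying f:
P(X,Z) where Z=f(Y):
- P(X,Z=0) = P(X,Y=1) + P(X,Y=2)
- P(X,Z=1) = P(X,Y=0)

I(X;Z) = I(X;f(Y)) = 0.0147 dits

Verification: 0.0184 ≥ 0.0147 ✓

Information cannot be created by processing; the function f can only lose information about X.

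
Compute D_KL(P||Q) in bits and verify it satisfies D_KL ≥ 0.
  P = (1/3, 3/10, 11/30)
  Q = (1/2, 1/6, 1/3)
0.1098 bits

KL divergence satisfies the Gibbs inequality: D_KL(P||Q) ≥ 0 for all distributions P, Q.

D_KL(P||Q) = Σ p(x) log(p(x)/q(x))
Term by term:
  x=0: 1/3 × log_2[(1/3)/(1/2)] = -0.1950
  x=1: 3/10 × log_2[(3/10)/(1/6)] = 0.2544
  x=2: 11/30 × log_2[(11/30)/(1/3)] = 0.0504
D_KL(P||Q) = 0.1098 bits

D_KL(P||Q) = 0.1098 ≥ 0 ✓

This non-negativity is a fundamental property: relative entropy cannot be negative because it measures how different Q is from P.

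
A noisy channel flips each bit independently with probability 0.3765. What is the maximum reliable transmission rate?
0.0445 bits

For a binary symmetric channel (BSC) with error probability p:
Capacity C = 1 - H(p) bits per symbol

where H(p) = -p log₂(p) - (1-p) log₂(1-p) is the binary entropy function.

H(0.3765) = 0.9555 bits
C = 1 - 0.9555 = 0.0445 bits per symbol

This means we can reliably transmit up to 0.0445 bits of information per channel use.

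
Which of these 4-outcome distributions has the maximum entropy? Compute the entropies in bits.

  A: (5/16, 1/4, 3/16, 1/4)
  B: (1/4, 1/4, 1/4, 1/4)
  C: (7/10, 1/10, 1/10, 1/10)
B

For a discrete distribution over n outcomes, entropy is maximized by the uniform distribution.

Computing entropies:
H(A) = 1.9772 bits
H(B) = 2.0000 bits
H(C) = 1.3568 bits

The uniform distribution (where all probabilities equal 1/4) achieves the maximum entropy of log_2(4) = 2.0000 bits.

Distribution B has the highest entropy.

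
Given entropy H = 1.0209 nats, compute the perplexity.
2.7757

Perplexity is e^H (or exp(H) for natural log).

H = 1.0209 nats
Perplexity = e^1.0209 = 2.7757

Interpretation: The model's uncertainty is equivalent to choosing uniformly among 2.8 options.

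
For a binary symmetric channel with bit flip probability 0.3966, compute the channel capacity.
0.0311 bits

For a binary symmetric channel (BSC) with error probability p:
Capacity C = 1 - H(p) bits per symbol

where H(p) = -p log₂(p) - (1-p) log₂(1-p) is the binary entropy function.

H(0.3966) = 0.9689 bits
C = 1 - 0.9689 = 0.0311 bits per symbol

This means we can reliably transmit up to 0.0311 bits of information per channel use.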